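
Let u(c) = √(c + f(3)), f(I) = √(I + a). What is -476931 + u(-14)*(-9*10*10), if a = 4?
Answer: -476931 - 900*I*√(14 - √7) ≈ -4.7693e+5 - 3032.6*I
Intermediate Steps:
f(I) = √(4 + I) (f(I) = √(I + 4) = √(4 + I))
u(c) = √(c + √7) (u(c) = √(c + √(4 + 3)) = √(c + √7))
-476931 + u(-14)*(-9*10*10) = -476931 + √(-14 + √7)*(-9*10*10) = -476931 + √(-14 + √7)*(-90*10) = -476931 + √(-14 + √7)*(-900) = -476931 - 900*√(-14 + √7)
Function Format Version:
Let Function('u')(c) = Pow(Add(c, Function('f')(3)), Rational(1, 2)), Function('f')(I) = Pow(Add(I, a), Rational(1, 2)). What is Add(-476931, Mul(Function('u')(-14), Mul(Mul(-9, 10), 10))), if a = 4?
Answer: Add(-476931, Mul(-900, I, Pow(Add(14, Mul(-1, Pow(7, Rational(1, 2)))), Rational(1, 2)))) ≈ Add(-4.7693e+5, Mul(-3032.6, I))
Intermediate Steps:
Function('f')(I) = Pow(Add(4, I), Rational(1, 2)) (Function('f')(I) = Pow(Add(I, 4), Rational(1, 2)) = Pow(Add(4, I), Rational(1, 2)))
Function('u')(c) = Pow(Add(c, Pow(7, Rational(1, 2))), Rational(1, 2)) (Function('u')(c) = Pow(Add(c, Pow(Add(4, 3), Rational(1, 2))), Rational(1, 2)) = Pow(Add(c, Pow(7, Rational(1, 2))), Rational(1, 2)))
Add(-476931, Mul(Function('u')(-14), Mul(Mul(-9, 10), 10))) = Add(-476931, Mul(Pow(Add(-14, Pow(7, Rational(1, 2))), Rational(1, 2)), Mul(Mul(-9, 10), 10))) = Add(-476931, Mul(Pow(Add(-14, Pow(7, Rational(1, 2))), Rational(1, 2)), Mul(-90, 10))) = Add(-476931, Mul(Pow(Add(-14, Pow(7, Rational(1, 2))), Rational(1, 2)), -900)) = Add(-476931, Mul(-900, Pow(Add(-14, Pow(7, Rational(1, 2))), Rational(1, 2))))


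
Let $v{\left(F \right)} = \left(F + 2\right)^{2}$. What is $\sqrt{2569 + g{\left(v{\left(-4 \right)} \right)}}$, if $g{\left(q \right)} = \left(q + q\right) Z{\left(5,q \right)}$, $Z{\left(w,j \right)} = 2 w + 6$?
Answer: $\sqrt{2697} \approx 51.933$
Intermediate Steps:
$v{\left(F \right)} = \left(2 + F\right)^{2}$
$Z{\left(w,j \right)} = 6 + 2 w$
$g{\left(q \right)} = 32 q$ ($g{\left(q \right)} = \left(q + q\right) \left(6 + 2 \cdot 5\right) = 2 q \left(6 + 10\right) = 2 q 16 = 32 q$)
$\sqrt{2569 + g{\left(v{\left(-4 \right)} \right)}} = \sqrt{2569 + 32 \left(2 - 4\right)^{2}} = \sqrt{2569 + 32 \left(-2\right)^{2}} = \sqrt{2569 + 32 \cdot 4} = \sqrt{2569 + 128} = \sqrt{2697}$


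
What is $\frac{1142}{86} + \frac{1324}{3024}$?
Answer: $\frac{445909}{32508} \approx 13.717$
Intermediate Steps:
$\frac{1142}{86} + \frac{1324}{3024} = 1142 \cdot \frac{1}{86} + 1324 \cdot \frac{1}{3024} = \frac{571}{43} + \frac{331}{756} = \frac{445909}{32508}$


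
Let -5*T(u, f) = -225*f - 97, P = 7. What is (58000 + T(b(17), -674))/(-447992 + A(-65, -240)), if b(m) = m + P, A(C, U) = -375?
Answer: -138447/2241835 ≈ -0.061756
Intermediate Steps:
b(m) = 7 + m (b(m) = m + 7 = 7 + m)
T(u, f) = 97/5 + 45*f (T(u, f) = -(-225*f - 97)/5 = -(-97 - 225*f)/5 = 97/5 + 45*f)
(58000 + T(b(17), -674))/(-447992 + A(-65, -240)) = (58000 + (97/5 + 45*(-674)))/(-447992 - 375) = (58000 + (97/5 - 30330))/(-448367) = (58000 - 151553/5)*(-1/448367) = (138447/5)*(-1/448367) = -138447/2241835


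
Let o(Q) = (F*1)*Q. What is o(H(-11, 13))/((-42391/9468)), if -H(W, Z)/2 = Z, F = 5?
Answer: 1230840/42391 ≈ 29.035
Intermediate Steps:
H(W, Z) = -2*Z
o(Q) = 5*Q (o(Q) = (5*1)*Q = 5*Q)
o(H(-11, 13))/((-42391/9468)) = (5*(-2*13))/((-42391/9468)) = (5*(-26))/((-42391*1/9468)) = -130/(-42391/9468) = -130*(-9468/42391) = 1230840/42391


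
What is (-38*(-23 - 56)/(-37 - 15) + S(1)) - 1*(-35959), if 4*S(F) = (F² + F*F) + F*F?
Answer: 1866905/52 ≈ 35902.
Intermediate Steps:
S(F) = 3*F²/4 (S(F) = ((F² + F*F) + F*F)/4 = ((F² + F²) + F²)/4 = (2*F² + F²)/4 = (3*F²)/4 = 3*F²/4)
(-38*(-23 - 56)/(-37 - 15) + S(1)) - 1*(-35959) = (-38*(-23 - 56)/(-37 - 15) + (¾)*1²) - 1*(-35959) = (-(-3002)/(-52) + (¾)*1) + 35959 = (-(-3002)*(-1)/52 + ¾) + 35959 = (-38*79/52 + ¾) + 35959 = (-1501/26 + ¾) + 35959 = -2963/52 + 35959 = 1866905/52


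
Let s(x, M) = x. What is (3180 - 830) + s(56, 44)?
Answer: 2406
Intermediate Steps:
(3180 - 830) + s(56, 44) = (3180 - 830) + 56 = 2350 + 56 = 2406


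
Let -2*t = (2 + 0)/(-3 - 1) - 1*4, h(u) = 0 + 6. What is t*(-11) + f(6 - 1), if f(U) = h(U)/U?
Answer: -471/20 ≈ -23.550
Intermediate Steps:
h(u) = 6
t = 9/4 (t = -((2 + 0)/(-3 - 1) - 1*4)/2 = -(2/(-4) - 4)/2 = -(2*(-¼) - 4)/2 = -(-½ - 4)/2 = -½*(-9/2) = 9/4 ≈ 2.2500)
f(U) = 6/U
t*(-11) + f(6 - 1) = (9/4)*(-11) + 6/(6 - 1) = -99/4 + 6/5 = -471/20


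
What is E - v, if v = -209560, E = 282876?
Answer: 492436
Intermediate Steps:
E - v = 282876 - 1*(-209560) = 282876 + 209560 = 492436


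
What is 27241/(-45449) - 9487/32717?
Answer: -1322418460/1486954933 ≈ -0.88935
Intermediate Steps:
27241/(-45449) - 9487/32717 = 27241*(-1/45449) - 9487*1/32717 = -27241/45449 - 9487/32717 = -1322418460/1486954933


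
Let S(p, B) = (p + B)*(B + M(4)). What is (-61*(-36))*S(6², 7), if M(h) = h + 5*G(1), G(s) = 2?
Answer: 1982988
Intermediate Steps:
M(h) = 10 + h (M(h) = h + 5*2 = h + 10 = 10 + h)
S(p, B) = (14 + B)*(B + p) (S(p, B) = (p + B)*(B + (10 + 4)) = (B + p)*(B + 14) = (B + p)*(14 + B) = (14 + B)*(B + p))
(-61*(-36))*S(6², 7) = (-61*(-36))*(7² + 14*7 + 14*6² + 7*6²) = 2196*(49 + 98 + 14*36 + 7*36) = 2196*(49 + 98 + 504 + 252) = 2196*903 = 1982988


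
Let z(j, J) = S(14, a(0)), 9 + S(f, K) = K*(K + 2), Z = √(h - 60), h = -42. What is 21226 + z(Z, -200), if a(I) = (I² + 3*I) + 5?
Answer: 21252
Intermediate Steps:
a(I) = 5 + I² + 3*I
Z = I*√102 (Z = √(-42 - 60) = √(-102) = I*√102 ≈ 10.1*I)
S(f, K) = -9 + K*(2 + K) (S(f, K) = -9 + K*(K + 2) = -9 + K*(2 + K))
z(j, J) = 26 (z(j, J) = -9 + (5 + 0² + 3*0)² + 2*(5 + 0² + 3*0) = -9 + (5 + 0 + 0)² + 2*(5 + 0 + 0) = -9 + 5² + 2*5 = -9 + 25 + 10 = 26)
21226 + z(Z, -200) = 21226 + 26 = 21252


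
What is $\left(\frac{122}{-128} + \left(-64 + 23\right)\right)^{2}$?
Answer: $\frac{7209225}{4096} \approx 1760.1$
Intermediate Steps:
$\left(\frac{122}{-128} + \left(-64 + 23\right)\right)^{2} = \left(122 \left(- \frac{1}{128}\right) - 41\right)^{2} = \left(- \frac{61}{64} - 41\right)^{2} = \left(- \frac{2685}{64}\right)^{2} = \frac{7209225}{4096}$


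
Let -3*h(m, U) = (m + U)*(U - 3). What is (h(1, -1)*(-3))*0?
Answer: 0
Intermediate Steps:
h(m, U) = -(-3 + U)*(U + m)/3 (h(m, U) = -(m + U)*(U - 3)/3 = -(U + m)*(-3 + U)/3 = -(-3 + U)*(U + m)/3)
(h(1, -1)*(-3))*0 = ((-1 + 1 - 1/3*(-1)**2 - 1/3*(-1)*1)*(-3))*0 = ((-1 + 1 - 1/3*1 + 1/3)*(-3))*0 = ((-1 + 1 - 1/3 + 1/3)*(-3))*0 = (0*(-3))*0 = 0*0 = 0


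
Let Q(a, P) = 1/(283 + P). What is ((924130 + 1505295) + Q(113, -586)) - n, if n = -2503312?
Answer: 1494619310/303 ≈ 4.9327e+6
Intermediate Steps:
((924130 + 1505295) + Q(113, -586)) - n = ((924130 + 1505295) + 1/(283 - 586)) - 1*(-2503312) = (2429425 + 1/(-303)) + 2503312 = (2429425 - 1/303) + 2503312 = 736115774/303 + 2503312 = 1494619310/303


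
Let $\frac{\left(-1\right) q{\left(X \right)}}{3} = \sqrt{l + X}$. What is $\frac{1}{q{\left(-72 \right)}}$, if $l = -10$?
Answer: $\frac{i \sqrt{82}}{246} \approx 0.036811 i$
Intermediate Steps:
$q{\left(X \right)} = - 3 \sqrt{-10 + X}$
$\frac{1}{q{\left(-72 \right)}} = \frac{1}{\left(-3\right) \sqrt{-10 - 72}} = \frac{1}{\left(-3\right) \sqrt{-82}} = \frac{1}{\left(-3\right) i \sqrt{82}} = \frac{i \sqrt{82}}{246}$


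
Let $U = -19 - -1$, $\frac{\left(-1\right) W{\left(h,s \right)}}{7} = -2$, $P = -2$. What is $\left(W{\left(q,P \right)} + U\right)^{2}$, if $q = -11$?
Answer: $16$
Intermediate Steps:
$W{\left(h,s \right)} = 14$ ($W{\left(h,s \right)} = \left(-7\right) \left(-2\right) = 14$)
$U = -18$ ($U = -19 + 1 = -18$)
$\left(W{\left(q,P \right)} + U\right)^{2} = \left(14 - 18\right)^{2} = \left(-4\right)^{2} = 16$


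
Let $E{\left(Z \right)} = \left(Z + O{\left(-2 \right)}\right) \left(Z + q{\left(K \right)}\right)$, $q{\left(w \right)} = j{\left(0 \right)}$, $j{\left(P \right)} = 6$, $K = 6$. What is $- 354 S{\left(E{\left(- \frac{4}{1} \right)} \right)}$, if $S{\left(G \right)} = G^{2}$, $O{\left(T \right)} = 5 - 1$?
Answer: $0$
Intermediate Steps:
$O{\left(T \right)} = 4$
$q{\left(w \right)} = 6$
$E{\left(Z \right)} = \left(4 + Z\right) \left(6 + Z\right)$ ($E{\left(Z \right)} = \left(Z + 4\right) \left(Z + 6\right) = \left(4 + Z\right) \left(6 + Z\right)$)
$- 354 S{\left(E{\left(- \frac{4}{1} \right)} \right)} = - 354 \left(24 + \left(- \frac{4}{1}\right)^{2} + 10 \left(- \frac{4}{1}\right)\right)^{2} = - 354 \left(24 + \left(\left(-4\right) 1\right)^{2} + 10 \left(\left(-4\right) 1\right)\right)^{2} = - 354 \left(24 + \left(-4\right)^{2} + 10 \left(-4\right)\right)^{2} = - 354 \left(24 + 16 - 40\right)^{2} = - 354 \cdot 0^{2} = \left(-354\right) 0 = 0$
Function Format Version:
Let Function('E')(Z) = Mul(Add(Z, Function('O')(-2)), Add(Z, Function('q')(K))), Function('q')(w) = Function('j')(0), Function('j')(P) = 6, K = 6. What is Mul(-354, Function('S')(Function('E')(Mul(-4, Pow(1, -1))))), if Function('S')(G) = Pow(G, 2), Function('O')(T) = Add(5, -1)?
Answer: 0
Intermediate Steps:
Function('O')(T) = 4
Function('q')(w) = 6
Function('E')(Z) = Mul(Add(4, Z), Add(6, Z)) (Function('E')(Z) = Mul(Add(Z, 4), Add(Z, 6)) = Mul(Add(4, Z), Add(6, Z)))
Mul(-354, Function('S')(Function('E')(Mul(-4, Pow(1, -1))))) = Mul(-354, Pow(Add(24, Pow(Mul(-4, Pow(1, -1)), 2), Mul(10, Mul(-4, Pow(1, -1)))), 2)) = Mul(-354, Pow(Add(24, Pow(Mul(-4, 1), 2), Mul(10, Mul(-4, 1))), 2)) = Mul(-354, Pow(Add(24, Pow(-4, 2), Mul(10, -4)), 2)) = Mul(-354, Pow(Add(24, 16, -40), 2)) = Mul(-354, Pow(0, 2)) = Mul(-354, 0) = 0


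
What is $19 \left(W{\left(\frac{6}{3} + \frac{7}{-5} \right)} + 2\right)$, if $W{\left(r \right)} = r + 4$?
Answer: $\frac{627}{5} \approx 125.4$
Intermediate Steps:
$W{\left(r \right)} = 4 + r$
$19 \left(W{\left(\frac{6}{3} + \frac{7}{-5} \right)} + 2\right) = 19 \left(\left(4 + \left(\frac{6}{3} + \frac{7}{-5}\right)\right) + 2\right) = 19 \left(\left(4 + \left(6 \cdot \frac{1}{3} + 7 \left(- \frac{1}{5}\right)\right)\right) + 2\right) = 19 \left(\left(4 + \left(2 - \frac{7}{5}\right)\right) + 2\right) = 19 \left(\left(4 + \frac{3}{5}\right) + 2\right) = 19 \left(\frac{23}{5} + 2\right) = 19 \cdot \frac{33}{5} = \frac{627}{5}$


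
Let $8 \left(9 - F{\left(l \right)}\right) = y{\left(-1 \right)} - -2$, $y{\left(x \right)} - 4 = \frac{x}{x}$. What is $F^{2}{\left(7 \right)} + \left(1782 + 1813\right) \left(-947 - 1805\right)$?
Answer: $- \frac{633175935}{64} \approx -9.8934 \cdot 10^{6}$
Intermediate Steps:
$y{\left(x \right)} = 5$ ($y{\left(x \right)} = 4 + \frac{x}{x} = 4 + 1 = 5$)
$F{\left(l \right)} = \frac{65}{8}$ ($F{\left(l \right)} = 9 - \frac{5 - -2}{8} = 9 - \frac{5 + 2}{8} = 9 - \frac{7}{8} = \frac{65}{8}$)
$F^{2}{\left(7 \right)} + \left(1782 + 1813\right) \left(-947 - 1805\right) = \left(\frac{65}{8}\right)^{2} + \left(1782 + 1813\right) \left(-947 - 1805\right) = \frac{4225}{64} + 3595 \left(-2752\right) = \frac{4225}{64} - 9893440 = - \frac{633175935}{64}$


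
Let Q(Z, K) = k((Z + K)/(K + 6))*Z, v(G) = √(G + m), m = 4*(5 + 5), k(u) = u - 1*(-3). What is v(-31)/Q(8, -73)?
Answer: 201/2128 ≈ 0.094455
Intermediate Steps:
k(u) = 3 + u (k(u) = u + 3 = 3 + u)
m = 40 (m = 4*10 = 40)
v(G) = √(40 + G) (v(G) = √(G + 40) = √(40 + G))
Q(Z, K) = Z*(3 + (K + Z)/(6 + K)) (Q(Z, K) = (3 + (Z + K)/(K + 6))*Z = (3 + (K + Z)/(6 + K))*Z = Z*(3 + (K + Z)/(6 + K)))
v(-31)/Q(8, -73) = √(40 - 31)/((8*(18 + 8 + 4*(-73))/(6 - 73))) = √9/((8*(18 + 8 - 292)/(-67))) = 3/((8*(-1/67)*(-266))) = 3/(2128/67) = 3*(67/2128) = 201/2128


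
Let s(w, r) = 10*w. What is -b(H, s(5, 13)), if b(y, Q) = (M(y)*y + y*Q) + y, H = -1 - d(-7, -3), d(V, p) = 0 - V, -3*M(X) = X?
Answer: 1288/3 ≈ 429.33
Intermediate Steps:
M(X) = -X/3
d(V, p) = -V
H = -8 (H = -1 - (-1)*(-7) = -1 - 1*7 = -1 - 7 = -8)
b(y, Q) = y - y²/3 + Q*y (b(y, Q) = ((-y/3)*y + y*Q) + y = (-y²/3 + Q*y) + y = y - y²/3 + Q*y)
-b(H, s(5, 13)) = -(-8)*(3 - 1*(-8) + 3*(10*5))/3 = -(-8)*(3 + 8 + 3*50)/3 = -(-8)*(3 + 8 + 150)/3 = -(-8)*161/3 = -1*(-1288/3) = 1288/3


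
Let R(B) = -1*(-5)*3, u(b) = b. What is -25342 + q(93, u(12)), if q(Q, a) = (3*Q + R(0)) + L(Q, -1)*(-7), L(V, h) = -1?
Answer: -25041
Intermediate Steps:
R(B) = 15 (R(B) = 5*3 = 15)
q(Q, a) = 22 + 3*Q (q(Q, a) = (3*Q + 15) - 1*(-7) = (15 + 3*Q) + 7 = 22 + 3*Q)
-25342 + q(93, u(12)) = -25342 + (22 + 3*93) = -25342 + (22 + 279) = -25342 + 301 = -25041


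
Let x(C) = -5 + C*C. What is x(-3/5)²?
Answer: 13456/625 ≈ 21.530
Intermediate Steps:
x(C) = -5 + C²
x(-3/5)² = (-5 + (-3/5)²)² = (-5 + (-3*⅕)²)² = (-5 + (-⅗)²)² = (-5 + 9/25)² = (-116/25)² = 13456/625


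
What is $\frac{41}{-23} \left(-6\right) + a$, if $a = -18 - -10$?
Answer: $\frac{62}{23} \approx 2.6957$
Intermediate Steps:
$a = -8$ ($a = -18 + 10 = -8$)
$\frac{41}{-23} \left(-6\right) + a = \frac{41}{-23} \left(-6\right) - 8 = 41 \left(- \frac{1}{23}\right) \left(-6\right) - 8 = \left(- \frac{41}{23}\right) \left(-6\right) - 8 = \frac{246}{23} - 8 = \frac{62}{23}$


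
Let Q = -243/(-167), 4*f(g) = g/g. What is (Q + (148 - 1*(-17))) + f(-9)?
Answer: 111359/668 ≈ 166.71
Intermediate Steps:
f(g) = 1/4 (f(g) = (g/g)/4 = (1/4)*1 = 1/4)
Q = 243/167 (Q = -243*(-1/167) = 243/167 ≈ 1.4551)
(Q + (148 - 1*(-17))) + f(-9) = (243/167 + (148 - 1*(-17))) + 1/4 = (243/167 + (148 + 17)) + 1/4 = (243/167 + 165) + 1/4 = 27798/167 + 1/4 = 111359/668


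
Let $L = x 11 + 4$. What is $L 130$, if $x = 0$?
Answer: $520$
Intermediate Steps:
$L = 4$ ($L = 0 \cdot 11 + 4 = 0 + 4 = 4$)
$L 130 = 4 \cdot 130 = 520$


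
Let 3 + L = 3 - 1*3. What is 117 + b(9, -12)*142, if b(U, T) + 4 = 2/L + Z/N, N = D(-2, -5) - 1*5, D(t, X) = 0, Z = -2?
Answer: -7333/15 ≈ -488.87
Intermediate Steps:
L = -3 (L = -3 + (3 - 1*3) = -3 + (3 - 3) = -3 + 0 = -3)
N = -5 (N = 0 - 1*5 = 0 - 5 = -5)
b(U, T) = -64/15 (b(U, T) = -4 + (2/(-3) - 2/(-5)) = -4 + (2*(-1/3) - 2*(-1/5)) = -4 + (-2/3 + 2/5) = -4 - 4/15 = -64/15)
117 + b(9, -12)*142 = 117 - 64/15*142 = 117 - 9088/15 = -7333/15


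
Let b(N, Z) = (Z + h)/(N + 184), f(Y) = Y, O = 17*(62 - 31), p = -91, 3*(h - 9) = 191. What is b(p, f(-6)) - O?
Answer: -146833/279 ≈ -526.28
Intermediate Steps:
h = 218/3 (h = 9 + (1/3)*191 = 9 + 191/3 = 218/3 ≈ 72.667)
O = 527 (O = 17*31 = 527)
b(N, Z) = (218/3 + Z)/(184 + N) (b(N, Z) = (Z + 218/3)/(N + 184) = (218/3 + Z)/(184 + N))
b(p, f(-6)) - O = (218/3 - 6)/(184 - 91) - 1*527 = (200/3)/93 - 527 = (1/93)*(200/3) - 527 = 200/279 - 527 = -146833/279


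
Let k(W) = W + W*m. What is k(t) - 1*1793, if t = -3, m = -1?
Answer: -1793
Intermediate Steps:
k(W) = 0 (k(W) = W + W*(-1) = W - W = 0)
k(t) - 1*1793 = 0 - 1*1793 = 0 - 1793 = -1793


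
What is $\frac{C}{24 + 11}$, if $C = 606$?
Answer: $\frac{606}{35} \approx 17.314$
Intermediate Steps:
$\frac{C}{24 + 11} = \frac{606}{24 + 11} = \frac{606}{35}$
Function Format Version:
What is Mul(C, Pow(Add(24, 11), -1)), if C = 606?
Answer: Rational(606, 35) ≈ 17.314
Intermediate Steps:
Mul(C, Pow(Add(24, 11), -1)) = Mul(606, Pow(Add(24, 11), -1)) = Mul(606, Pow(35, -1)) = Mul(606, Rational(1, 35)) = Rational(606, 35)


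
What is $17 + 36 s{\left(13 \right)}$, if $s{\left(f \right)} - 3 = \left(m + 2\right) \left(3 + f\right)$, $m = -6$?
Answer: $-2179$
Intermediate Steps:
$s{\left(f \right)} = -9 - 4 f$ ($s{\left(f \right)} = 3 + \left(-6 + 2\right) \left(3 + f\right) = 3 - 4 \left(3 + f\right) = 3 - \left(12 + 4 f\right) = -9 - 4 f$)
$17 + 36 s{\left(13 \right)} = 17 + 36 \left(-9 - 52\right) = 17 + 36 \left(-61\right) = 17 - 2196 = -2179$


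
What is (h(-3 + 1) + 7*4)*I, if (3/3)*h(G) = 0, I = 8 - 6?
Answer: 56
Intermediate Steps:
I = 2
h(G) = 0
(h(-3 + 1) + 7*4)*I = (0 + 7*4)*2 = (0 + 28)*2 = 28*2 = 56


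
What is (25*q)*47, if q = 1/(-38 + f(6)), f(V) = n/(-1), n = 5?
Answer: -1175/43 ≈ -27.326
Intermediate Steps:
f(V) = -5 (f(V) = 5/(-1) = 5*(-1) = -5)
q = -1/43 (q = 1/(-38 - 5) = 1/(-43) = -1/43 ≈ -0.023256)
(25*q)*47 = (25*(-1/43))*47 = -25/43*47 = -1175/43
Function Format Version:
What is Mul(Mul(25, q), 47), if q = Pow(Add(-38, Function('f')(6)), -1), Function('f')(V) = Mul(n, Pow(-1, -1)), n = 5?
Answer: Rational(-1175, 43) ≈ -27.326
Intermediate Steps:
Function('f')(V) = -5 (Function('f')(V) = Mul(5, Pow(-1, -1)) = Mul(5, -1) = -5)
q = Rational(-1, 43) (q = Pow(Add(-38, -5), -1) = Pow(-43, -1) = Rational(-1, 43) ≈ -0.023256)
Mul(Mul(25, q), 47) = Mul(Mul(25, Rational(-1, 43)), 47) = Mul(Rational(-25, 43), 47) = Rational(-1175, 43)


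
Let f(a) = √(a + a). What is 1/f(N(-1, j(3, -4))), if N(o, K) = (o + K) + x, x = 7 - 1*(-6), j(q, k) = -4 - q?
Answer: √10/10 ≈ 0.31623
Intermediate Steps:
x = 13 (x = 7 + 6 = 13)
N(o, K) = 13 + K + o (N(o, K) = (o + K) + 13 = (K + o) + 13 = 13 + K + o)
f(a) = √2*√a (f(a) = √(2*a) = √2*√a)
1/f(N(-1, j(3, -4))) = 1/(√2*√(13 + (-4 - 1*3) - 1)) = 1/(√2*√(13 + (-4 - 3) - 1)) = 1/(√2*√(13 - 7 - 1)) = 1/(√2*√5) = 1/(√10) = √10/10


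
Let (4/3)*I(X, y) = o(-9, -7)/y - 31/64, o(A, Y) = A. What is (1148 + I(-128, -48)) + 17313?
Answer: 4725959/256 ≈ 18461.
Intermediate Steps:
I(X, y) = -93/256 - 27/(4*y) (I(X, y) = 3*(-9/y - 31/64)/4 = 3*(-31/64 - 9/y)/4 = -93/256 - 27/(4*y))
(1148 + I(-128, -48)) + 17313 = (1148 + (3/256)*(-576 - 31*(-48))/(-48)) + 17313 = (1148 + (3/256)*(-1/48)*(-576 + 1488)) + 17313 = (1148 + (3/256)*(-1/48)*912) + 17313 = (1148 - 57/256) + 17313 = 293831/256 + 17313 = 4725959/256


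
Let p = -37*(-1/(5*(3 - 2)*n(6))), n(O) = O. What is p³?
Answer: 50653/27000 ≈ 1.8760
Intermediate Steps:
p = 37/30 (p = -37*(-1/(30*(3 - 2))) = -37/((1*(-5))*6) = -37/((-5*6)) = -37/(-30) = -37*(-1/30) = 37/30 ≈ 1.2333)
p³ = (37/30)³ = 50653/27000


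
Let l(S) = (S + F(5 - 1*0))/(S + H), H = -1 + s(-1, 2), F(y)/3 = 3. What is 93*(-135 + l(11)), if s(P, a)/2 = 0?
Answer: -12369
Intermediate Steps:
s(P, a) = 0 (s(P, a) = 2*0 = 0)
F(y) = 9 (F(y) = 3*3 = 9)
H = -1 (H = -1 + 0 = -1)
l(S) = (9 + S)/(-1 + S) (l(S) = (S + 9)/(S - 1) = (9 + S)/(-1 + S))
93*(-135 + l(11)) = 93*(-135 + (9 + 11)/(-1 + 11)) = 93*(-135 + 20/10) = 93*(-135 + (1/10)*20) = 93*(-135 + 2) = 93*(-133) = -12369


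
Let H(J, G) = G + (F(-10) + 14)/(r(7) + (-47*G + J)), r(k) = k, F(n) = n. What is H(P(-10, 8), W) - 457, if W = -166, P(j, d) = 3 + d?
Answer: -1217964/1955 ≈ -623.00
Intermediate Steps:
H(J, G) = G + 4/(7 + J - 47*G) (H(J, G) = G + (-10 + 14)/(7 + (-47*G + J)) = G + 4/(7 + (J - 47*G)) = G + 4/(7 + J - 47*G))
H(P(-10, 8), W) - 457 = (4 - 47*(-166)² + 7*(-166) - 166*(3 + 8))/(7 + (3 + 8) - 47*(-166)) - 457 = (4 - 47*27556 - 1162 - 166*11)/(7 + 11 + 7802) - 457 = (4 - 1295132 - 1162 - 1826)/7820 - 457 = (1/7820)*(-1298116) - 457 = -324529/1955 - 457 = -1217964/1955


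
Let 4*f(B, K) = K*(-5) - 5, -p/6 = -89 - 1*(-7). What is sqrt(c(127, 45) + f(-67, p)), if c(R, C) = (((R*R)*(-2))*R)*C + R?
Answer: I*sqrt(737419837)/2 ≈ 13578.0*I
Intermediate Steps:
p = 492 (p = -6*(-89 - 1*(-7)) = -6*(-89 + 7) = -6*(-82) = 492)
f(B, K) = -5/4 - 5*K/4 (f(B, K) = (K*(-5) - 5)/4 = (-5*K - 5)/4 = (-5 - 5*K)/4 = -5/4 - 5*K/4)
c(R, C) = R - 2*C*R**3 (c(R, C) = ((R**2*(-2))*R)*C + R = ((-2*R**2)*R)*C + R = (-2*R**3)*C + R = -2*C*R**3 + R = R - 2*C*R**3)
sqrt(c(127, 45) + f(-67, p)) = sqrt((127 - 2*45*127**3) + (-5/4 - 5/4*492)) = sqrt((127 - 2*45*2048383) + (-5/4 - 615)) = sqrt((127 - 184354470) - 2465/4) = sqrt(-184354343 - 2465/4) = sqrt(-737419837/4) = I*sqrt(737419837)/2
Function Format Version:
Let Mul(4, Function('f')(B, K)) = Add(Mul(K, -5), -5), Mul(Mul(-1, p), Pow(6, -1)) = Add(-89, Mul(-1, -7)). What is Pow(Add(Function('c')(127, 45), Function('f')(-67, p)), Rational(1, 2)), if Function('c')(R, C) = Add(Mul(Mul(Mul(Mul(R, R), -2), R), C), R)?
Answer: Mul(Rational(1, 2), I, Pow(737419837, Rational(1, 2))) ≈ Mul(13578., I)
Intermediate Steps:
p = 492 (p = Mul(-6, Add(-89, Mul(-1, -7))) = Mul(-6, Add(-89, 7)) = Mul(-6, -82) = 492)
Function('f')(B, K) = Add(Rational(-5, 4), Mul(Rational(-5, 4), K)) (Function('f')(B, K) = Mul(Rational(1, 4), Add(Mul(K, -5), -5)) = Mul(Rational(1, 4), Add(Mul(-5, K), -5)) = Mul(Rational(1, 4), Add(-5, Mul(-5, K))) = Add(Rational(-5, 4), Mul(Rational(-5, 4), K)))
Function('c')(R, C) = Add(R, Mul(-2, C, Pow(R, 3))) (Function('c')(R, C) = Add(Mul(Mul(Mul(Pow(R, 2), -2), R), C), R) = Add(Mul(Mul(Mul(-2, Pow(R, 2)), R), C), R) = Add(Mul(Mul(-2, Pow(R, 3)), C), R) = Add(Mul(-2, C, Pow(R, 3)), R) = Add(R, Mul(-2, C, Pow(R, 3))))
Pow(Add(Function('c')(127, 45), Function('f')(-67, p)), Rational(1, 2)) = Pow(Add(Add(127, Mul(-2, 45, Pow(127, 3))), Add(Rational(-5, 4), Mul(Rational(-5, 4), 492))), Rational(1, 2)) = Pow(Add(Add(127, Mul(-2, 45, 2048383)), Add(Rational(-5, 4), -615)), Rational(1, 2)) = Pow(Add(Add(127, -184354470), Rational(-2465, 4)), Rational(1, 2)) = Pow(Add(-184354343, Rational(-2465, 4)), Rational(1, 2)) = Pow(Rational(-737419837, 4), Rational(1, 2)) = Mul(Rational(1, 2), I, Pow(737419837, Rational(1, 2)))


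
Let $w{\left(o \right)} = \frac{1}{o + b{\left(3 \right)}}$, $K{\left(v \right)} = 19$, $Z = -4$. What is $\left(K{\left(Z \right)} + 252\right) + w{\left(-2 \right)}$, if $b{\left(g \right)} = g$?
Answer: $272$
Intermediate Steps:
$w{\left(o \right)} = \frac{1}{3 + o}$ ($w{\left(o \right)} = \frac{1}{o + 3} = \frac{1}{3 + o}$)
$\left(K{\left(Z \right)} + 252\right) + w{\left(-2 \right)} = \left(19 + 252\right) + \frac{1}{3 - 2} = 271 + 1^{-1} = 271 + 1 = 272$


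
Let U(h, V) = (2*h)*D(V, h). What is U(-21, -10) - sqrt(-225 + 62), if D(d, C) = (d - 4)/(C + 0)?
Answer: -28 - I*sqrt(163) ≈ -28.0 - 12.767*I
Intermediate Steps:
D(d, C) = (-4 + d)/C
U(h, V) = -8 + 2*V (U(h, V) = (2*h)*((-4 + V)/h) = -8 + 2*V)
U(-21, -10) - sqrt(-225 + 62) = (-8 + 2*(-10)) - sqrt(-225 + 62) = (-8 - 20) - sqrt(-163) = -28 - I*sqrt(163)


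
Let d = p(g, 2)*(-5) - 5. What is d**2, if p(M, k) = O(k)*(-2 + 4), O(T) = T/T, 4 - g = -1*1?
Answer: 225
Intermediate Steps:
g = 5 (g = 4 - (-1) = 4 - 1*(-1) = 4 + 1 = 5)
O(T) = 1
p(M, k) = 2 (p(M, k) = 1*(-2 + 4) = 1*2 = 2)
d = -15 (d = 2*(-5) - 5 = -10 - 5 = -15)
d**2 = (-15)**2 = 225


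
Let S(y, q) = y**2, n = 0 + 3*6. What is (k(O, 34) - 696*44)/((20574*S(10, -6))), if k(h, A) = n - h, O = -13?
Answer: -30593/2057400 ≈ -0.014870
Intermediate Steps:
n = 18 (n = 0 + 18 = 18)
k(h, A) = 18 - h
(k(O, 34) - 696*44)/((20574*S(10, -6))) = ((18 - 1*(-13)) - 696*44)/((20574*10**2)) = ((18 + 13) - 30624)/((20574*100)) = (31 - 30624)/2057400 = -30593*1/2057400 = -30593/2057400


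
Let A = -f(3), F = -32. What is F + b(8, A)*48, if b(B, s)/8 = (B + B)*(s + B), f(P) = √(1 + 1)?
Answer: 49120 - 6144*√2 ≈ 40431.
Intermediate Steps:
f(P) = √2
A = -√2 ≈ -1.4142
b(B, s) = 16*B*(B + s) (b(B, s) = 8*((B + B)*(s + B)) = 8*((2*B)*(B + s)) = 8*(2*B*(B + s)) = 16*B*(B + s))
F + b(8, A)*48 = -32 + (16*8*(8 - √2))*48 = -32 + (1024 - 128*√2)*48 = -32 + (49152 - 6144*√2) = 49120 - 6144*√2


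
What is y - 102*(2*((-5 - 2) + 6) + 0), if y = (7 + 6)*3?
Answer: 243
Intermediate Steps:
y = 39 (y = 13*3 = 39)
y - 102*(2*((-5 - 2) + 6) + 0) = 39 - 102*(2*((-5 - 2) + 6) + 0) = 39 - 102*(2*(-7 + 6) + 0) = 39 - 102*(2*(-1) + 0) = 39 - 102*(-2 + 0) = 39 - 102*(-2) = 39 + 204 = 243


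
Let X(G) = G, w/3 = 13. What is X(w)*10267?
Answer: 400413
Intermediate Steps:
w = 39 (w = 3*13 = 39)
X(w)*10267 = 39*10267 = 400413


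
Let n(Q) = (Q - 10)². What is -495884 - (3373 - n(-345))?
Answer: -373232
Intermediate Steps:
n(Q) = (-10 + Q)²
-495884 - (3373 - n(-345)) = -495884 - (3373 - (-10 - 345)²) = -495884 - (3373 - 1*(-355)²) = -495884 - (3373 - 1*126025) = -495884 - (3373 - 126025) = -495884 - 1*(-122652) = -495884 + 122652 = -373232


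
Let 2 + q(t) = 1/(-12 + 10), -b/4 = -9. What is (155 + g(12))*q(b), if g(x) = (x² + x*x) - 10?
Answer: -2165/2 ≈ -1082.5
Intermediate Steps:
b = 36 (b = -4*(-9) = 36)
g(x) = -10 + 2*x² (g(x) = (x² + x²) - 10 = 2*x² - 10 = -10 + 2*x²)
q(t) = -5/2 (q(t) = -2 + 1/(-12 + 10) = -2 + 1/(-2) = -2 - ½ = -5/2)
(155 + g(12))*q(b) = (155 + (-10 + 2*12²))*(-5/2) = (155 + (-10 + 2*144))*(-5/2) = (155 + (-10 + 288))*(-5/2) = (155 + 278)*(-5/2) = 433*(-5/2) = -2165/2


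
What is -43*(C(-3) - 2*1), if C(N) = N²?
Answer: -301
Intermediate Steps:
-43*(C(-3) - 2*1) = -43*((-3)² - 2*1) = -43*(9 - 2) = -43*7 = -301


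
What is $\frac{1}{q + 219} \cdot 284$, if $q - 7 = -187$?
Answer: $\frac{284}{39} \approx 7.2821$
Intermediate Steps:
$q = -180$ ($q = 7 - 187 = -180$)
$\frac{1}{q + 219} \cdot 284 = \frac{1}{-180 + 219} \cdot 284 = \frac{1}{39} \cdot 284 = \frac{284}{39}$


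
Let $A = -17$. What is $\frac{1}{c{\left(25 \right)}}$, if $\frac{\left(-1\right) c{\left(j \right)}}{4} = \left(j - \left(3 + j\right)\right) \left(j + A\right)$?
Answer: $\frac{1}{96} \approx 0.010417$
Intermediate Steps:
$c{\left(j \right)} = -204 + 12 j$ ($c{\left(j \right)} = - 4 \left(j - \left(3 + j\right)\right) \left(j - 17\right) = - 4 \left(- 3 \left(-17 + j\right)\right) = - 4 \left(51 - 3 j\right) = -204 + 12 j$)
$\frac{1}{c{\left(25 \right)}} = \frac{1}{-204 + 12 \cdot 25} = \frac{1}{-204 + 300} = \frac{1}{96}$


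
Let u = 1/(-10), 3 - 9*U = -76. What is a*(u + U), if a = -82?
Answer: -32021/45 ≈ -711.58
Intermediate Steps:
U = 79/9 (U = ⅓ - ⅑*(-76) = ⅓ + 76/9 = 79/9 ≈ 8.7778)
u = -⅒ ≈ -0.10000
a*(u + U) = -82*(-⅒ + 79/9) = -82*781/90 = -32021/45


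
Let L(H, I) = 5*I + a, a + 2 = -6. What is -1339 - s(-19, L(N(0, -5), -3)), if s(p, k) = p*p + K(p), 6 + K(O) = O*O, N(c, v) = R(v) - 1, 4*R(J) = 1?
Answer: -2055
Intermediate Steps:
R(J) = ¼ (R(J) = (¼)*1 = ¼)
a = -8 (a = -2 - 6 = -8)
N(c, v) = -¾ (N(c, v) = ¼ - 1 = -¾)
K(O) = -6 + O² (K(O) = -6 + O*O = -6 + O²)
L(H, I) = -8 + 5*I (L(H, I) = 5*I - 8 = -8 + 5*I)
s(p, k) = -6 + 2*p² (s(p, k) = p*p + (-6 + p²) = p² + (-6 + p²) = -6 + 2*p²)
-1339 - s(-19, L(N(0, -5), -3)) = -1339 - (-6 + 2*(-19)²) = -1339 - (-6 + 2*361) = -1339 - (-6 + 722) = -1339 - 1*716 = -1339 - 716 = -2055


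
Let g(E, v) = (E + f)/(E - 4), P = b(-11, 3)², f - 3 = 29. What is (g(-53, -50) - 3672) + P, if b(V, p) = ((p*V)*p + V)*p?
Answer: 1999339/19 ≈ 1.0523e+5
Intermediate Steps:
f = 32 (f = 3 + 29 = 32)
b(V, p) = p*(V + V*p²) (b(V, p) = ((V*p)*p + V)*p = (V*p² + V)*p = (V + V*p²)*p = p*(V + V*p²))
P = 108900 (P = (-11*3*(1 + 3²))² = (-11*3*(1 + 9))² = (-11*3*10)² = (-330)² = 108900)
g(E, v) = (32 + E)/(-4 + E) (g(E, v) = (E + 32)/(E - 4) = (32 + E)/(-4 + E))
(g(-53, -50) - 3672) + P = ((32 - 53)/(-4 - 53) - 3672) + 108900 = (-21/(-57) - 3672) + 108900 = (-1/57*(-21) - 3672) + 108900 = (7/19 - 3672) + 108900 = -69761/19 + 108900 = 1999339/19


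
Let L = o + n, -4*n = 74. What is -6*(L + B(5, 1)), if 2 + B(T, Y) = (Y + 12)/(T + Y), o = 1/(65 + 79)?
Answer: 2639/24 ≈ 109.96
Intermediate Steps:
n = -37/2 (n = -¼*74 = -37/2 ≈ -18.500)
o = 1/144 ≈ 0.0069444
B(T, Y) = -2 + (12 + Y)/(T + Y) (B(T, Y) = -2 + (Y + 12)/(T + Y) = -2 + (12 + Y)/(T + Y))
L = -2663/144 (L = 1/144 - 37/2 = -2663/144 ≈ -18.493)
-6*(L + B(5, 1)) = -6*(-2663/144 + (12 - 1*1 - 2*5)/(5 + 1)) = -6*(-2663/144 + (12 - 1 - 10)/6) = -6*(-2663/144 + (⅙)*1) = -6*(-2663/144 + ⅙) = -6*(-2639/144) = 2639/24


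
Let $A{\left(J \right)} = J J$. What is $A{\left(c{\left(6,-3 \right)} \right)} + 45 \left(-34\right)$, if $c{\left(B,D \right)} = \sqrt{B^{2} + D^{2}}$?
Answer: $-1485$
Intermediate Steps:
$A{\left(J \right)} = J^{2}$
$A{\left(c{\left(6,-3 \right)} \right)} + 45 \left(-34\right) = \left(\sqrt{6^{2} + \left(-3\right)^{2}}\right)^{2} + 45 \left(-34\right) = \left(\sqrt{36 + 9}\right)^{2} - 1530 = \left(\sqrt{45}\right)^{2} - 1530 = \left(3 \sqrt{5}\right)^{2} - 1530 = 45 - 1530 = -1485$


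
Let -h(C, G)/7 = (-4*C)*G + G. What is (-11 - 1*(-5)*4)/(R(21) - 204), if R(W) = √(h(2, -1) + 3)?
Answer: -918/20831 - 9*I*√46/41662 ≈ -0.044069 - 0.0014651*I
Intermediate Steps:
h(C, G) = -7*G + 28*C*G (h(C, G) = -7*((-4*C)*G + G) = -7*(-4*C*G + G) = -7*(G - 4*C*G) = -7*G + 28*C*G)
R(W) = I*√46 (R(W) = √(7*(-1)*(-1 + 4*2) + 3) = √(7*(-1)*(-1 + 8) + 3) = √(7*(-1)*7 + 3) = √(-49 + 3) = √(-46) = I*√46)
(-11 - 1*(-5)*4)/(R(21) - 204) = (-11 - 1*(-5)*4)/(I*√46 - 204) = (-11 + 5*4)/(-204 + I*√46) = (-11 + 20)/(-204 + I*√46) = 9/(-204 + I*√46)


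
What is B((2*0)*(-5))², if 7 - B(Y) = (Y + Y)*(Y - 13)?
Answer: 49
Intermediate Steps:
B(Y) = 7 - 2*Y*(-13 + Y) (B(Y) = 7 - (Y + Y)*(Y - 13) = 7 - 2*Y*(-13 + Y))
B((2*0)*(-5))² = (7 - 2*((2*0)*(-5))² + 26*((2*0)*(-5)))² = (7 - 2*(0*(-5))² + 26*(0*(-5)))² = (7 - 2*0² + 26*0)² = (7 - 2*0 + 0)² = (7 + 0 + 0)² = 7² = 49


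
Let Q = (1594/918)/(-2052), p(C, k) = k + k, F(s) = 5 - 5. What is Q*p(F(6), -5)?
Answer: 3985/470934 ≈ 0.0084619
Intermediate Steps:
F(s) = 0
p(C, k) = 2*k
Q = -797/941868 (Q = (1594*(1/918))*(-1/2052) = (797/459)*(-1/2052) = -797/941868 ≈ -0.00084619)
Q*p(F(6), -5) = -797*(-5)/470934 = -797/941868*(-10) = 3985/470934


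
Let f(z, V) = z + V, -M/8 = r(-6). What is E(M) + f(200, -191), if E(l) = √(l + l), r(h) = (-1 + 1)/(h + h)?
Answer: 9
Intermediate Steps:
r(h) = 0 (r(h) = 0/((2*h)) = 0*(1/(2*h)) = 0)
M = 0 (M = -8*0 = 0)
E(l) = √2*√l (E(l) = √(2*l) = √2*√l)
f(z, V) = V + z
E(M) + f(200, -191) = √2*√0 + (-191 + 200) = √2*0 + 9 = 0 + 9 = 9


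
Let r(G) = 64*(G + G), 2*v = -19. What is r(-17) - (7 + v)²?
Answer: -8729/4 ≈ -2182.3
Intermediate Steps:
v = -19/2 (v = (½)*(-19) = -19/2 ≈ -9.5000)
r(G) = 128*G (r(G) = 64*(2*G) = 128*G)
r(-17) - (7 + v)² = 128*(-17) - (7 - 19/2)² = -2176 - (-5/2)² = -2176 - 1*25/4 = -2176 - 25/4 = -8729/4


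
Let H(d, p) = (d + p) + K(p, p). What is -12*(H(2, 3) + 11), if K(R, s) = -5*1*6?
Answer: 168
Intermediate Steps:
K(R, s) = -30 (K(R, s) = -5*6 = -30)
H(d, p) = -30 + d + p (H(d, p) = (d + p) - 30 = -30 + d + p)
-12*(H(2, 3) + 11) = -12*((-30 + 2 + 3) + 11) = -12*(-25 + 11) = -12*(-14) = 168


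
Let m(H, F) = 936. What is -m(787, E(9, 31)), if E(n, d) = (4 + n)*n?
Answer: -936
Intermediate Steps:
E(n, d) = n*(4 + n)
-m(787, E(9, 31)) = -1*936 = -936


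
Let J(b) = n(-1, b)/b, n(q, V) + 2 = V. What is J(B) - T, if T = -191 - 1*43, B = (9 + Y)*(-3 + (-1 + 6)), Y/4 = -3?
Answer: 706/3 ≈ 235.33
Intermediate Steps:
Y = -12 (Y = 4*(-3) = -12)
n(q, V) = -2 + V
B = -6 (B = (9 - 12)*(-3 + (-1 + 6)) = -3*(-3 + 5) = -3*2 = -6)
J(b) = (-2 + b)/b
T = -234 (T = -191 - 43 = -234)
J(B) - T = (-2 - 6)/(-6) - 1*(-234) = -1/6*(-8) + 234 = 4/3 + 234 = 706/3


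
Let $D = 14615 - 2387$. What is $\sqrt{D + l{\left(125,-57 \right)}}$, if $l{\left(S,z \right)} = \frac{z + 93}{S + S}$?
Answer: $\frac{\sqrt{7642590}}{25} \approx 110.58$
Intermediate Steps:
$l{\left(S,z \right)} = \frac{93 + z}{2 S}$
$D = 12228$
$\sqrt{D + l{\left(125,-57 \right)}} = \sqrt{12228 + \frac{93 - 57}{2 \cdot 125}} = \sqrt{12228 + \frac{1}{2} \cdot \frac{1}{125} \cdot 36} = \sqrt{12228 + \frac{18}{125}} = \sqrt{\frac{1528518}{125}} = \frac{\sqrt{7642590}}{25}$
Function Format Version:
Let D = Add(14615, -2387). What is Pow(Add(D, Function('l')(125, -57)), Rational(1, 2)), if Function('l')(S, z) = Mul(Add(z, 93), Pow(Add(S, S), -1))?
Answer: Mul(Rational(1, 25), Pow(7642590, Rational(1, 2))) ≈ 110.58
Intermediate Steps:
Function('l')(S, z) = Mul(Rational(1, 2), Pow(S, -1), Add(93, z)) (Function('l')(S, z) = Mul(Add(93, z), Pow(Mul(2, S), -1)) = Mul(Add(93, z), Mul(Rational(1, 2), Pow(S, -1))) = Mul(Rational(1, 2), Pow(S, -1), Add(93, z)))
D = 12228
Pow(Add(D, Function('l')(125, -57)), Rational(1, 2)) = Pow(Add(12228, Mul(Rational(1, 2), Pow(125, -1), Add(93, -57))), Rational(1, 2)) = Pow(Add(12228, Mul(Rational(1, 2), Rational(1, 125), 36)), Rational(1, 2)) = Pow(Add(12228, Rational(18, 125)), Rational(1, 2)) = Pow(Rational(1528518, 125), Rational(1, 2)) = Mul(Rational(1, 25), Pow(7642590, Rational(1, 2)))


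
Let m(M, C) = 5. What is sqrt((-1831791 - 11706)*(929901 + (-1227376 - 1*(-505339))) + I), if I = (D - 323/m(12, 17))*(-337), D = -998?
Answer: I*sqrt(9579907557795)/5 ≈ 6.1903e+5*I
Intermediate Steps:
I = 1790481/5 (I = (-998 - 323/5)*(-337) = -5313/5*(-337) = 1790481/5 ≈ 3.5810e+5)
sqrt((-1831791 - 11706)*(929901 + (-1227376 - 1*(-505339))) + I) = sqrt((-1831791 - 11706)*(929901 + (-1227376 - 1*(-505339))) + 1790481/5) = sqrt(-1843497*(929901 + (-1227376 + 505339)) + 1790481/5) = sqrt(-1843497*(929901 - 722037) + 1790481/5) = sqrt(-1843497*207864 + 1790481/5) = sqrt(-383196660408 + 1790481/5) = sqrt(-1915981511559/5) = I*sqrt(9579907557795)/5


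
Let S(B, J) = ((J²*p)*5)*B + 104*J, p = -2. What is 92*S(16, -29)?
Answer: -12656992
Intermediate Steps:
S(B, J) = 104*J - 10*B*J² (S(B, J) = ((J²*(-2))*5)*B + 104*J = (-2*J²*5)*B + 104*J = (-10*J²)*B + 104*J = -10*B*J² + 104*J = 104*J - 10*B*J²)
92*S(16, -29) = 92*(2*(-29)*(52 - 5*16*(-29))) = 92*(2*(-29)*(52 + 2320)) = 92*(2*(-29)*2372) = 92*(-137576) = -12656992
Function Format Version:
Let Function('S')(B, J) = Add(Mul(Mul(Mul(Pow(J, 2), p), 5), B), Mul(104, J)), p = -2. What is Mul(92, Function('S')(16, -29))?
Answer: -12656992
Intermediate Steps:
Function('S')(B, J) = Add(Mul(104, J), Mul(-10, B, Pow(J, 2))) (Function('S')(B, J) = Add(Mul(Mul(Mul(Pow(J, 2), -2), 5), B), Mul(104, J)) = Add(Mul(Mul(Mul(-2, Pow(J, 2)), 5), B), Mul(104, J)) = Add(Mul(Mul(-10, Pow(J, 2)), B), Mul(104, J)) = Add(Mul(-10, B, Pow(J, 2)), Mul(104, J)) = Add(Mul(104, J), Mul(-10, B, Pow(J, 2))))
Mul(92, Function('S')(16, -29)) = Mul(92, Mul(2, -29, Add(52, Mul(-5, 16, -29)))) = Mul(92, Mul(2, -29, Add(52, 2320))) = Mul(92, Mul(2, -29, 2372)) = Mul(92, -137576) = -12656992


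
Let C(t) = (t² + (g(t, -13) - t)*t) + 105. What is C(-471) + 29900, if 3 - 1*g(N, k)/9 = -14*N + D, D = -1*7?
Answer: 27939581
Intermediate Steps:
D = -7
g(N, k) = 90 + 126*N (g(N, k) = 27 - 9*(-14*N - 7) = 27 - 9*(-7 - 14*N) = 27 + (63 + 126*N) = 90 + 126*N)
C(t) = 105 + t² + t*(90 + 125*t) (C(t) = (t² + ((90 + 126*t) - t)*t) + 105 = (t² + (90 + 125*t)*t) + 105 = (t² + t*(90 + 125*t)) + 105 = 105 + t² + t*(90 + 125*t))
C(-471) + 29900 = (105 + 90*(-471) + 126*(-471)²) + 29900 = (105 - 42390 + 126*221841) + 29900 = (105 - 42390 + 27951966) + 29900 = 27909681 + 29900 = 27939581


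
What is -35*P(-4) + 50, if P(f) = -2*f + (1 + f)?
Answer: -125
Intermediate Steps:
P(f) = 1 - f
-35*P(-4) + 50 = -35*(1 - 1*(-4)) + 50 = -35*(1 + 4) + 50 = -35*5 + 50 = -175 + 50 = -125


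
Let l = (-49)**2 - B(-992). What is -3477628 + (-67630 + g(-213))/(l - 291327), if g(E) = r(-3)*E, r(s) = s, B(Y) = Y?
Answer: -1001327273561/287934 ≈ -3.4776e+6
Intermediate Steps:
l = 3393 (l = (-49)**2 - 1*(-992) = 2401 + 992 = 3393)
g(E) = -3*E
-3477628 + (-67630 + g(-213))/(l - 291327) = -3477628 + (-67630 - 3*(-213))/(3393 - 291327) = -3477628 + (-67630 + 639)/(-287934) = -3477628 - 66991*(-1/287934) = -3477628 + 66991/287934 = -1001327273561/287934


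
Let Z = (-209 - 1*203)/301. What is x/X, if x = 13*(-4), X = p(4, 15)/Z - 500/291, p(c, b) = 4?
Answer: 1558596/139091 ≈ 11.206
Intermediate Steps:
Z = -412/301 (Z = (-209 - 203)*(1/301) = -412*1/301 = -412/301 ≈ -1.3688)
X = -139091/29973 (X = 4/(-412/301) - 500/291 = 4*(-301/412) - 500*1/291 = -301/103 - 500/291 = -139091/29973 ≈ -4.6405)
x = -52
x/X = -52/(-139091/29973) = -52*(-29973/139091) = 1558596/139091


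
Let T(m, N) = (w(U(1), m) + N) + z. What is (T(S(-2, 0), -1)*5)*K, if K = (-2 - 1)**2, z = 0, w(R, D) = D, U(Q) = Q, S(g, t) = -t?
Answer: -45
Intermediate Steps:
T(m, N) = N + m (T(m, N) = (m + N) + 0 = (N + m) + 0 = N + m)
K = 9 (K = (-3)**2 = 9)
(T(S(-2, 0), -1)*5)*K = ((-1 - 1*0)*5)*9 = ((-1 + 0)*5)*9 = -1*5*9 = -5*9 = -45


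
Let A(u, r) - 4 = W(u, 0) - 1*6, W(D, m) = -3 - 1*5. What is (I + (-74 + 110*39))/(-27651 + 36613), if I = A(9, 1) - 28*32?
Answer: 1655/4481 ≈ 0.36934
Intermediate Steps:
W(D, m) = -8 (W(D, m) = -3 - 5 = -8)
A(u, r) = -10 (A(u, r) = 4 + (-8 - 1*6) = 4 + (-8 - 6) = 4 - 14 = -10)
I = -906 (I = -10 - 28*32 = -10 - 896 = -906)
(I + (-74 + 110*39))/(-27651 + 36613) = (-906 + (-74 + 110*39))/(-27651 + 36613) = (-906 + (-74 + 4290))/8962 = (-906 + 4216)*(1/8962) = 3310*(1/8962) = 1655/4481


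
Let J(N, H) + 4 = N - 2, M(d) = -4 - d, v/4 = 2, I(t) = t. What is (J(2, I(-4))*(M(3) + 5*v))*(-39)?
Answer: 5148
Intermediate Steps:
v = 8 (v = 4*2 = 8)
J(N, H) = -6 + N (J(N, H) = -4 + (N - 2) = -4 + (-2 + N) = -6 + N)
(J(2, I(-4))*(M(3) + 5*v))*(-39) = ((-6 + 2)*((-4 - 1*3) + 5*8))*(-39) = -4*((-4 - 3) + 40)*(-39) = -4*(-7 + 40)*(-39) = -4*33*(-39) = -132*(-39) = 5148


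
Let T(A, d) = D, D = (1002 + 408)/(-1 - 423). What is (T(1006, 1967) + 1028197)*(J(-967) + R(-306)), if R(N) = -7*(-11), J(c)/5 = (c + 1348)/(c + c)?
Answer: 32045461374767/410008 ≈ 7.8158e+7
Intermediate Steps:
J(c) = 5*(1348 + c)/(2*c) (J(c) = 5*((c + 1348)/(c + c)) = 5*((1348 + c)/((2*c))) = 5*((1348 + c)*(1/(2*c))) = 5*((1348 + c)/(2*c)) = 5*(1348 + c)/(2*c))
R(N) = 77
D = -705/212 (D = 1410/(-424) = 1410*(-1/424) = -705/212 ≈ -3.3255)
T(A, d) = -705/212
(T(1006, 1967) + 1028197)*(J(-967) + R(-306)) = (-705/212 + 1028197)*((5/2 + 3370/(-967)) + 77) = 217977059*((5/2 + 3370*(-1/967)) + 77)/212 = 217977059*((5/2 - 3370/967) + 77)/212 = 217977059*(-1905/1934 + 77)/212 = (217977059/212)*(147013/1934) = 32045461374767/410008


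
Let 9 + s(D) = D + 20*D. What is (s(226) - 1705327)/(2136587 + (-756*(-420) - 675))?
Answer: -850295/1226716 ≈ -0.69315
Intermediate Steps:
s(D) = -9 + 21*D (s(D) = -9 + (D + 20*D) = -9 + 21*D)
(s(226) - 1705327)/(2136587 + (-756*(-420) - 675)) = ((-9 + 21*226) - 1705327)/(2136587 + (-756*(-420) - 675)) = ((-9 + 4746) - 1705327)/(2136587 + (317520 - 675)) = (4737 - 1705327)/(2136587 + 316845) = -1700590/2453432 = -1700590*1/2453432 = -850295/1226716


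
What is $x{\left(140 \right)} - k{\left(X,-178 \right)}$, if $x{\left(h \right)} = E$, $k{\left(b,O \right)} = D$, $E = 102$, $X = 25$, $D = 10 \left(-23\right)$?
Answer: $332$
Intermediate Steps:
$D = -230$
$k{\left(b,O \right)} = -230$
$x{\left(h \right)} = 102$
$x{\left(140 \right)} - k{\left(X,-178 \right)} = 102 - -230 = 102 + 230 = 332$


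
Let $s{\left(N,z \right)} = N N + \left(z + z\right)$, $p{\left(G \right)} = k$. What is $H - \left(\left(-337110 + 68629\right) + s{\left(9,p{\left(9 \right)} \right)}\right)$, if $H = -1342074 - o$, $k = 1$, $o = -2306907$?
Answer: $1233231$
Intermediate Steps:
$p{\left(G \right)} = 1$
$H = 964833$ ($H = -1342074 - -2306907 = -1342074 + 2306907 = 964833$)
$s{\left(N,z \right)} = N^{2} + 2 z$
$H - \left(\left(-337110 + 68629\right) + s{\left(9,p{\left(9 \right)} \right)}\right) = 964833 - \left(\left(-337110 + 68629\right) + \left(9^{2} + 2 \cdot 1\right)\right) = 964833 - \left(-268481 + \left(81 + 2\right)\right) = 964833 - \left(-268481 + 83\right) = 964833 - -268398 = 964833 + 268398 = 1233231$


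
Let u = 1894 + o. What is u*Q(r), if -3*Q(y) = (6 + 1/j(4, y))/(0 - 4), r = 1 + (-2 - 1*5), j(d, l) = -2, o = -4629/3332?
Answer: 69367969/79968 ≈ 867.45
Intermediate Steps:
o = -4629/3332 (o = -4629*1/3332 = -4629/3332 ≈ -1.3893)
u = 6306179/3332 (u = 1894 - 4629/3332 = 6306179/3332 ≈ 1892.6)
r = -6 (r = 1 + (-2 - 5) = 1 - 7 = -6)
Q(y) = 11/24 (Q(y) = -(6 + 1/(-2))/(3*(0 - 4)) = -(6 - 1/2)/(3*(-4)) = -11*(-1)/(6*4) = -1/3*(-11/8) = 11/24)
u*Q(r) = (6306179/3332)*(11/24) = 69367969/79968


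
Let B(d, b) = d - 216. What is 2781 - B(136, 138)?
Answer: 2861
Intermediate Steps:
B(d, b) = -216 + d
2781 - B(136, 138) = 2781 - (-216 + 136) = 2781 - 1*(-80) = 2781 + 80 = 2861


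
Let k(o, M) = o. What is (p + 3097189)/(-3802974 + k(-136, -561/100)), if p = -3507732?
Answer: 410543/3803110 ≈ 0.10795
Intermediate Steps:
(p + 3097189)/(-3802974 + k(-136, -561/100)) = (-3507732 + 3097189)/(-3802974 - 136) = -410543/(-3803110) = -410543*(-1/3803110) = 410543/3803110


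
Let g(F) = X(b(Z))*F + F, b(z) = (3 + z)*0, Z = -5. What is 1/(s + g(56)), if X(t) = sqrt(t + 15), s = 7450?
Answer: 1251/9382166 - 14*sqrt(15)/14073249 ≈ 0.00012949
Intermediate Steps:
b(z) = 0
X(t) = sqrt(15 + t)
g(F) = F + F*sqrt(15) (g(F) = sqrt(15 + 0)*F + F = sqrt(15)*F + F = F*sqrt(15) + F = F + F*sqrt(15))
1/(s + g(56)) = 1/(7450 + 56*(1 + sqrt(15))) = 1/(7450 + (56 + 56*sqrt(15))) = 1/(7506 + 56*sqrt(15))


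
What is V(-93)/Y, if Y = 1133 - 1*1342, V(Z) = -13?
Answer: 13/209 ≈ 0.062201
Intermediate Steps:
Y = -209 (Y = 1133 - 1342 = -209)
V(-93)/Y = -13/(-209) = -13*(-1/209) = 13/209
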